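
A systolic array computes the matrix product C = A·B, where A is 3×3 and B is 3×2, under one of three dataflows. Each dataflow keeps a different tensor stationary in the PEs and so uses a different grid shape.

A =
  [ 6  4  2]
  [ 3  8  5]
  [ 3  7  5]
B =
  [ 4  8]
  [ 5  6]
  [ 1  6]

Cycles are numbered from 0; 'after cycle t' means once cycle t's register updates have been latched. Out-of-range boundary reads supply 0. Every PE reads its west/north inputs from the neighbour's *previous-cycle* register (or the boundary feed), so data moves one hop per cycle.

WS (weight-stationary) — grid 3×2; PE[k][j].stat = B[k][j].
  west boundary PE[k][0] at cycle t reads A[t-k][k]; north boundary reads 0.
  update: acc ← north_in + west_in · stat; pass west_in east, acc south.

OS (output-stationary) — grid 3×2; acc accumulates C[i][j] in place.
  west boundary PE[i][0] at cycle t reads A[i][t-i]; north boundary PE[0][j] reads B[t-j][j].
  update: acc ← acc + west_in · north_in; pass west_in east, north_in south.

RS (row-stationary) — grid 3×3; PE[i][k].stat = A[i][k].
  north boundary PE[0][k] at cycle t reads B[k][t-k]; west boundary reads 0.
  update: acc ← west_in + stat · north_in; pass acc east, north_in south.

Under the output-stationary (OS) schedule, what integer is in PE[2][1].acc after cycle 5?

OS 3×2: PE[2][1] cycle-by-cycle (with neighbour feeds):
  step 0 · PE1,1: acc=0; fwd→0 fwd↓0
  step 0 · PE2,0: acc=0; fwd→0 fwd↓0
  step 0 · PE2,1: acc=0; fwd→0 fwd↓0
  step 1 · PE1,1: acc=0; fwd→0 fwd↓0
  step 1 · PE2,0: acc=0; fwd→0 fwd↓0
  step 1 · PE2,1: acc=0; fwd→0 fwd↓0
  step 2 · PE1,1: acc=24; fwd→3 fwd↓8
  step 2 · PE2,0: acc=12; fwd→3 fwd↓4
  step 2 · PE2,1: acc=0; fwd→0 fwd↓0
  step 3 · PE1,1: acc=72; fwd→8 fwd↓6
  step 3 · PE2,0: acc=47; fwd→7 fwd↓5
  step 3 · PE2,1: acc=24; fwd→3 fwd↓8
  step 4 · PE1,1: acc=102; fwd→5 fwd↓6
  step 4 · PE2,0: acc=52; fwd→5 fwd↓1
  step 4 · PE2,1: acc=66; fwd→7 fwd↓6
  step 5 · PE1,1: acc=102; fwd→0 fwd↓0
  step 5 · PE2,0: acc=52; fwd→0 fwd↓0
  step 5 · PE2,1: acc=96; fwd→5 fwd↓6

PE[2][1].acc = 96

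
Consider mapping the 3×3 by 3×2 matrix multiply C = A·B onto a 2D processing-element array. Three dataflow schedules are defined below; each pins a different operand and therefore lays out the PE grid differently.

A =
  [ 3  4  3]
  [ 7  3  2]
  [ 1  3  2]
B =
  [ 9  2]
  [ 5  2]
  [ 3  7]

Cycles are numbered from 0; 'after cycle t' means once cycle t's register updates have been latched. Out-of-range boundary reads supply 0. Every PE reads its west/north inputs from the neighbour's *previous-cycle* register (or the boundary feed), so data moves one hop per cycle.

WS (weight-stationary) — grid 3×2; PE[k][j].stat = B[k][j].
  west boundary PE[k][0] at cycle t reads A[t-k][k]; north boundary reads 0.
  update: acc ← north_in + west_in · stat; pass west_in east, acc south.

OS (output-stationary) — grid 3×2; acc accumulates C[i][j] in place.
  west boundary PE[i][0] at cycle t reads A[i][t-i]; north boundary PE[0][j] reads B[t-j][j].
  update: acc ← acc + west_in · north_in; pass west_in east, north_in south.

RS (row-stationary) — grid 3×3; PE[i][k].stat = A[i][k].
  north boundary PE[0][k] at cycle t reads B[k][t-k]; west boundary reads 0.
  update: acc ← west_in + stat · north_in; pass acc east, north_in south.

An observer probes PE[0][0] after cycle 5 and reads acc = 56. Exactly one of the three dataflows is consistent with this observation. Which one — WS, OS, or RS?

WS [3×2] PE[0][0] across cycles:
  [0] (0,0) acc=27 (h:3 v:27)
  [1] (0,0) acc=63 (h:7 v:63)
  [2] (0,0) acc=9 (h:1 v:9)
  [3] (0,0) acc=0 (h:0 v:0)
  [4] (0,0) acc=0 (h:0 v:0)
  [5] (0,0) acc=0 (h:0 v:0)
OS [3×2] PE[0][0] across cycles:
  [0] (0,0) acc=27 (h:3 v:9)
  [1] (0,0) acc=47 (h:4 v:5)
  [2] (0,0) acc=56 (h:3 v:3)
  [3] (0,0) acc=56 (h:0 v:0)
  [4] (0,0) acc=56 (h:0 v:0)
  [5] (0,0) acc=56 (h:0 v:0)
RS [3×3] PE[0][0] across cycles:
  [0] (0,0) acc=27 (h:27 v:9)
  [1] (0,0) acc=6 (h:6 v:2)
  [2] (0,0) acc=0 (h:0 v:0)
  [3] (0,0) acc=0 (h:0 v:0)
  [4] (0,0) acc=0 (h:0 v:0)
  [5] (0,0) acc=0 (h:0 v:0)

dataflow = OS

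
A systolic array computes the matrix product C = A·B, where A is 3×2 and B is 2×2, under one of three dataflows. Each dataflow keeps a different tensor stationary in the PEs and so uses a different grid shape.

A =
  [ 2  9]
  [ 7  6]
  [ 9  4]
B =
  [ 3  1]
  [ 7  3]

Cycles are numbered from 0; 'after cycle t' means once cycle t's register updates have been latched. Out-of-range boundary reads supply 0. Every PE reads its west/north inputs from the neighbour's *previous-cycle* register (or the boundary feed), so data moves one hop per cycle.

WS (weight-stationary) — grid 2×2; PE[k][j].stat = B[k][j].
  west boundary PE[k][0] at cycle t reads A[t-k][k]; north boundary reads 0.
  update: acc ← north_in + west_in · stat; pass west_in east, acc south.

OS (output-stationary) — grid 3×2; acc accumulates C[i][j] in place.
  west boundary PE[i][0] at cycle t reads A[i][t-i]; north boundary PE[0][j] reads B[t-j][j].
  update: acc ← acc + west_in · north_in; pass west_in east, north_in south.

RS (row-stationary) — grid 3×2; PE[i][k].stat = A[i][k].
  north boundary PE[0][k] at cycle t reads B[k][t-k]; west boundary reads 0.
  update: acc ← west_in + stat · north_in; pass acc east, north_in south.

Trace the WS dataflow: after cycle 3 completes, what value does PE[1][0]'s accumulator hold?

PE[1][0].acc = 55

Tracing WS — 2×2 array, target PE[1][0]:
  c0 r0c0: 6 / 2 / 6
  c0 r1c0: 0 / 0 / 0
  c1 r0c0: 21 / 7 / 21
  c1 r1c0: 69 / 9 / 69
  c2 r0c0: 27 / 9 / 27
  c2 r1c0: 63 / 6 / 63
  c3 r0c0: 0 / 0 / 0
  c3 r1c0: 55 / 4 / 55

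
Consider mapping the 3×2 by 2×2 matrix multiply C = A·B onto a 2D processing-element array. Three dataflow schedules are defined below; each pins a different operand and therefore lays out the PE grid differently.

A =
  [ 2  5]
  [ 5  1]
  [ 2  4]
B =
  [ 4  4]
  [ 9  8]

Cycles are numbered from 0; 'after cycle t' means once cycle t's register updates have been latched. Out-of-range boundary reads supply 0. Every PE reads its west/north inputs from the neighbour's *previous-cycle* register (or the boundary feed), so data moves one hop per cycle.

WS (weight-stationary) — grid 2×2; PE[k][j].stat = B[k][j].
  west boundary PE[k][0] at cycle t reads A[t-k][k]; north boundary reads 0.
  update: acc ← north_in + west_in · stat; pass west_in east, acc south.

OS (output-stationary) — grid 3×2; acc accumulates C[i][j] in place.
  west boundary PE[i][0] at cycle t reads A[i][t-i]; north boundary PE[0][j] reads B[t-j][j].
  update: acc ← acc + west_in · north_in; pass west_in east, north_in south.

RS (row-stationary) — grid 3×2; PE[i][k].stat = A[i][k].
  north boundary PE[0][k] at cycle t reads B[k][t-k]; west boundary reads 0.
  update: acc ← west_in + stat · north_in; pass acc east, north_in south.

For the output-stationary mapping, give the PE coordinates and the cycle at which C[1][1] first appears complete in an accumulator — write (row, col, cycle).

Under OS, C[1][1] lands at PE[1][1]:
  0: (1,1).acc=0  regs=<0,0>
  1: (1,1).acc=0  regs=<0,0>
  2: (1,1).acc=20  regs=<5,4>
  3: (1,1).acc=28  regs=<1,8>

(row, col, cycle) = (1, 1, 3)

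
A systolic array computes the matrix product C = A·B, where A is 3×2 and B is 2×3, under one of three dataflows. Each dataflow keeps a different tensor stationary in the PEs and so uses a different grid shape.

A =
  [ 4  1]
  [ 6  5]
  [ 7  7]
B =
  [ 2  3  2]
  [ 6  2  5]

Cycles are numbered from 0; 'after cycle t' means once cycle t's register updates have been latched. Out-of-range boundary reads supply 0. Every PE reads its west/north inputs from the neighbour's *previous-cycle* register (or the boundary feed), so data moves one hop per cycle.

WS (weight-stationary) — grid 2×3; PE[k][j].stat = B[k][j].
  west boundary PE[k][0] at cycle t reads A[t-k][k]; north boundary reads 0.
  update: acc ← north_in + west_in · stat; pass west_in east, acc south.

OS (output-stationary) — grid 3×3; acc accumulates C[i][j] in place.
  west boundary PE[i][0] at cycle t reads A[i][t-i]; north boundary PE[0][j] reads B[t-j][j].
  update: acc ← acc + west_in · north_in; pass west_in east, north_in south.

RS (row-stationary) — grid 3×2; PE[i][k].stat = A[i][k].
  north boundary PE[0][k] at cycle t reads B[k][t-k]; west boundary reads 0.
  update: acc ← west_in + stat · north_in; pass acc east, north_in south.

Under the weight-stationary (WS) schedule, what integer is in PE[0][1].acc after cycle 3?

PE[0][1].acc = 21

WS (2×3). Following PE[0][1] plus its west/north inputs:
  0: (0,0).acc=8  regs=<4,8>
  0: (0,1).acc=0  regs=<0,0>
  1: (0,0).acc=12  regs=<6,12>
  1: (0,1).acc=12  regs=<4,12>
  2: (0,0).acc=14  regs=<7,14>
  2: (0,1).acc=18  regs=<6,18>
  3: (0,0).acc=0  regs=<0,0>
  3: (0,1).acc=21  regs=<7,21>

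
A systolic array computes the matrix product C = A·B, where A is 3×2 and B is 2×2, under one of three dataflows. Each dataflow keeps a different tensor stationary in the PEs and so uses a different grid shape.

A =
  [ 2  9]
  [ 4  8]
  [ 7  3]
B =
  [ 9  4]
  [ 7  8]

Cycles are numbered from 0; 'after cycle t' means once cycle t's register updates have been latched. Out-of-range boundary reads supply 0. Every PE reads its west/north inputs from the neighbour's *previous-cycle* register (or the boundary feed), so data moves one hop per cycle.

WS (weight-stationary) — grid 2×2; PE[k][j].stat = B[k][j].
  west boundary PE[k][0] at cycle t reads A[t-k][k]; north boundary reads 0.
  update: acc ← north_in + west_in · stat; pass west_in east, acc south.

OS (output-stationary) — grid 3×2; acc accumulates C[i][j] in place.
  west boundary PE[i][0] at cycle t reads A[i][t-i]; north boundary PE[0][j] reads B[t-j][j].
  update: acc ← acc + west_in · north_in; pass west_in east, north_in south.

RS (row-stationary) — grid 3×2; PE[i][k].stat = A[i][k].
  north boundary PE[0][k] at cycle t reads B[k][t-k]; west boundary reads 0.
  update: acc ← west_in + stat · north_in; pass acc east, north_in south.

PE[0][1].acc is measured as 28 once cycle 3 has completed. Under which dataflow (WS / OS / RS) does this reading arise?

— WS: 2×2; PE[0][1] trace:
  after 0 — PE[0][1] acc=0, pass-E 0, pass-S 0
  after 1 — PE[0][1] acc=8, pass-E 2, pass-S 8
  after 2 — PE[0][1] acc=16, pass-E 4, pass-S 16
  after 3 — PE[0][1] acc=28, pass-E 7, pass-S 28
— OS: 3×2; PE[0][1] trace:
  after 0 — PE[0][1] acc=0, pass-E 0, pass-S 0
  after 1 — PE[0][1] acc=8, pass-E 2, pass-S 4
  after 2 — PE[0][1] acc=80, pass-E 9, pass-S 8
  after 3 — PE[0][1] acc=80, pass-E 0, pass-S 0
— RS: 3×2; PE[0][1] trace:
  after 0 — PE[0][1] acc=0, pass-E 0, pass-S 0
  after 1 — PE[0][1] acc=81, pass-E 81, pass-S 7
  after 2 — PE[0][1] acc=80, pass-E 80, pass-S 8
  after 3 — PE[0][1] acc=0, pass-E 0, pass-S 0

dataflow = WS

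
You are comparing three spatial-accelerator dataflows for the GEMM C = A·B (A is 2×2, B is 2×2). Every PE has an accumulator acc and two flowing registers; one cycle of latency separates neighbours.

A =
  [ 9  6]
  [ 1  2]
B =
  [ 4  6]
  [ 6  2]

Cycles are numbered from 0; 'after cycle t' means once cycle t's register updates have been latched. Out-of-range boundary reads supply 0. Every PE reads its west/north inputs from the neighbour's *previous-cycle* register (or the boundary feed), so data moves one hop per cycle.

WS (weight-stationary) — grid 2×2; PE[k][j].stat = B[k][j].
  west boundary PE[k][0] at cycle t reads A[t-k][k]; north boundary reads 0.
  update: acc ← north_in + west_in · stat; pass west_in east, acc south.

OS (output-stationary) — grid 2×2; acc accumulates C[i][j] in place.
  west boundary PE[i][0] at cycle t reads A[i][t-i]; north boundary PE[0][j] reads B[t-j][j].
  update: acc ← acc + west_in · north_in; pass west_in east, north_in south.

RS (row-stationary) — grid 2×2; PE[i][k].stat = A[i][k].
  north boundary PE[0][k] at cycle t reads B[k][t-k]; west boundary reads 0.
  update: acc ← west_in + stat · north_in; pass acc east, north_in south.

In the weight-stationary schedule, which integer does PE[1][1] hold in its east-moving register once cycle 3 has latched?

Tracing WS — 2×2 array, target PE[1][1]:
  c0 r0c1: 0 / 0 / 0
  c0 r1c0: 0 / 0 / 0
  c0 r1c1: 0 / 0 / 0
  c1 r0c1: 54 / 9 / 54
  c1 r1c0: 72 / 6 / 72
  c1 r1c1: 0 / 0 / 0
  c2 r0c1: 6 / 1 / 6
  c2 r1c0: 16 / 2 / 16
  c2 r1c1: 66 / 6 / 66
  c3 r0c1: 0 / 0 / 0
  c3 r1c0: 0 / 0 / 0
  c3 r1c1: 10 / 2 / 10

register = 2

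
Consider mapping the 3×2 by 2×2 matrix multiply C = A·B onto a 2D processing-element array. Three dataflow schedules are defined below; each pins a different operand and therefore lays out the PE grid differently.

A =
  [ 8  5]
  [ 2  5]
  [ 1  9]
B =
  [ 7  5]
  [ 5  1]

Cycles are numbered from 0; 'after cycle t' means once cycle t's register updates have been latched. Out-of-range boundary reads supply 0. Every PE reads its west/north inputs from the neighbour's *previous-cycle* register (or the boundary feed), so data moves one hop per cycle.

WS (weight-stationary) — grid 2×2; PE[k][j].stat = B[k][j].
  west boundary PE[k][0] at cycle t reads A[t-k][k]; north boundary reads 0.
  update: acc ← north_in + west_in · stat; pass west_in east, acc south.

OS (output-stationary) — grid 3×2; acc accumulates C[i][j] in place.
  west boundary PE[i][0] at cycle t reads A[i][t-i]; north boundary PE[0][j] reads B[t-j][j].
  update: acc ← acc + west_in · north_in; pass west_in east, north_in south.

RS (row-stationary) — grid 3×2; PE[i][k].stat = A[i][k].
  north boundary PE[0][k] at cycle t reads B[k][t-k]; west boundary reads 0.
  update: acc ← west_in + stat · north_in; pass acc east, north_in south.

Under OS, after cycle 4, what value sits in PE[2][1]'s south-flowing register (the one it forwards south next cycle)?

OS (3×2). Following PE[2][1] plus its west/north inputs:
  0: (1,1).acc=0  regs=<0,0>
  0: (2,0).acc=0  regs=<0,0>
  0: (2,1).acc=0  regs=<0,0>
  1: (1,1).acc=0  regs=<0,0>
  1: (2,0).acc=0  regs=<0,0>
  1: (2,1).acc=0  regs=<0,0>
  2: (1,1).acc=10  regs=<2,5>
  2: (2,0).acc=7  regs=<1,7>
  2: (2,1).acc=0  regs=<0,0>
  3: (1,1).acc=15  regs=<5,1>
  3: (2,0).acc=52  regs=<9,5>
  3: (2,1).acc=5  regs=<1,5>
  4: (1,1).acc=15  regs=<0,0>
  4: (2,0).acc=52  regs=<0,0>
  4: (2,1).acc=14  regs=<9,1>

register = 1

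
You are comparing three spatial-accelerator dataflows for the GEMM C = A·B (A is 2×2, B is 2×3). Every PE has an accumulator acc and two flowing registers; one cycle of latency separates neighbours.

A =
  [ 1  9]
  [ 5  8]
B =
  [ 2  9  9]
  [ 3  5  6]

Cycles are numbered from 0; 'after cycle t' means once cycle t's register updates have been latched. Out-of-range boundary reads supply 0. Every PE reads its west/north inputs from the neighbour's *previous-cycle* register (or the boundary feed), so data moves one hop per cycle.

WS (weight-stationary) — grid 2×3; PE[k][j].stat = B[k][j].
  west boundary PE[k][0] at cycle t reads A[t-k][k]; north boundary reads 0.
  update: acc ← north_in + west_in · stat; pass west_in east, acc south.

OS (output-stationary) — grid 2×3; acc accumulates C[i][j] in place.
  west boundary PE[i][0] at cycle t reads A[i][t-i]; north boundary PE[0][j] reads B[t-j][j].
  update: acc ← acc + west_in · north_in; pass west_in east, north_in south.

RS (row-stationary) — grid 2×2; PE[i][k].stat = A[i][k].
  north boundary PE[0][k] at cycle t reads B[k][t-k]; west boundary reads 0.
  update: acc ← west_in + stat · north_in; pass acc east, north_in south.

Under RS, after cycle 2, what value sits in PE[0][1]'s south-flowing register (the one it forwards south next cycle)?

RS on a 2×2 grid — tracing PE[0][1] and its feeders:
  t=0 PE[0][0]: acc=2 h=2 v=2
  t=0 PE[0][1]: acc=0 h=0 v=0
  t=1 PE[0][0]: acc=9 h=9 v=9
  t=1 PE[0][1]: acc=29 h=29 v=3
  t=2 PE[0][0]: acc=9 h=9 v=9
  t=2 PE[0][1]: acc=54 h=54 v=5

register = 5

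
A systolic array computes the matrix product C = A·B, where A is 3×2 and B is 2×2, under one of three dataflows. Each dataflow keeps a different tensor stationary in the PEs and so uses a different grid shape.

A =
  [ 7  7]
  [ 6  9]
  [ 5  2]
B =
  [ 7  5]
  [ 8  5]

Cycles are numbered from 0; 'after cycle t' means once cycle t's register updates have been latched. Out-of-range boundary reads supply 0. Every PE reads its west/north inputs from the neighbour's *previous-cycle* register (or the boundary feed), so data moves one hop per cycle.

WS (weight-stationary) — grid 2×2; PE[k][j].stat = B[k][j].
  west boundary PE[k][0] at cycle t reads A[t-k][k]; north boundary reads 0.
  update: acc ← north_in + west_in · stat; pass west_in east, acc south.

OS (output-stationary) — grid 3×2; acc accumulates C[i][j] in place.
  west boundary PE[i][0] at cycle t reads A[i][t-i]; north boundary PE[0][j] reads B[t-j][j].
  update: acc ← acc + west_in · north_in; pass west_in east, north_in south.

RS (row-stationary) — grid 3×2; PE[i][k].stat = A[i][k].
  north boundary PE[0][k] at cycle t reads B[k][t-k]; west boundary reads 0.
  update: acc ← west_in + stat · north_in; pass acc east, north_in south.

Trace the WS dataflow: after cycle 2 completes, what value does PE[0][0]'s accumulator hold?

Tracing WS — 2×2 array, target PE[0][0]:
  [0] (0,0) acc=49 (h:7 v:49)
  [1] (0,0) acc=42 (h:6 v:42)
  [2] (0,0) acc=35 (h:5 v:35)

PE[0][0].acc = 35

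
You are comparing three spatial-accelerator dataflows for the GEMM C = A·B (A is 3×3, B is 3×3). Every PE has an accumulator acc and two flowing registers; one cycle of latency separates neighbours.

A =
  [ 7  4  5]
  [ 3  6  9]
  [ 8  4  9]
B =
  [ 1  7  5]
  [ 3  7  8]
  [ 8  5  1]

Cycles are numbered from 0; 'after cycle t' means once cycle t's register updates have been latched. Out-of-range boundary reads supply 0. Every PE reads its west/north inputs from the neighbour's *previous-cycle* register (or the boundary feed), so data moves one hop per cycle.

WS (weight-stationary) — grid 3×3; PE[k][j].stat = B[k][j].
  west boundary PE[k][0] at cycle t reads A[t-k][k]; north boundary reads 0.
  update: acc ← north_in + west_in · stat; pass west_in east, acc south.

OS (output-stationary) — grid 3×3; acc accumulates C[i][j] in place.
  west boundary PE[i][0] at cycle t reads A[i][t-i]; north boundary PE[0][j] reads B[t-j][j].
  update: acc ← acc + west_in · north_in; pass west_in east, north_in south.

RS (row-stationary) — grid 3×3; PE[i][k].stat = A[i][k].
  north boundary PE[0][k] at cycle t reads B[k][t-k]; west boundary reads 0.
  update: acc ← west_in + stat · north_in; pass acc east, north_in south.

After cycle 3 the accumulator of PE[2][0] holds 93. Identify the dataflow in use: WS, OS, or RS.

WS [3×3] PE[2][0] across cycles:
  step 0 · PE2,0: acc=0; fwd→0 fwd↓0
  step 1 · PE2,0: acc=0; fwd→0 fwd↓0
  step 2 · PE2,0: acc=59; fwd→5 fwd↓59
  step 3 · PE2,0: acc=93; fwd→9 fwd↓93
OS [3×3] PE[2][0] across cycles:
  step 0 · PE2,0: acc=0; fwd→0 fwd↓0
  step 1 · PE2,0: acc=0; fwd→0 fwd↓0
  step 2 · PE2,0: acc=8; fwd→8 fwd↓1
  step 3 · PE2,0: acc=20; fwd→4 fwd↓3
RS [3×3] PE[2][0] across cycles:
  step 0 · PE2,0: acc=0; fwd→0 fwd↓0
  step 1 · PE2,0: acc=0; fwd→0 fwd↓0
  step 2 · PE2,0: acc=8; fwd→8 fwd↓1
  step 3 · PE2,0: acc=56; fwd→56 fwd↓7

dataflow = WS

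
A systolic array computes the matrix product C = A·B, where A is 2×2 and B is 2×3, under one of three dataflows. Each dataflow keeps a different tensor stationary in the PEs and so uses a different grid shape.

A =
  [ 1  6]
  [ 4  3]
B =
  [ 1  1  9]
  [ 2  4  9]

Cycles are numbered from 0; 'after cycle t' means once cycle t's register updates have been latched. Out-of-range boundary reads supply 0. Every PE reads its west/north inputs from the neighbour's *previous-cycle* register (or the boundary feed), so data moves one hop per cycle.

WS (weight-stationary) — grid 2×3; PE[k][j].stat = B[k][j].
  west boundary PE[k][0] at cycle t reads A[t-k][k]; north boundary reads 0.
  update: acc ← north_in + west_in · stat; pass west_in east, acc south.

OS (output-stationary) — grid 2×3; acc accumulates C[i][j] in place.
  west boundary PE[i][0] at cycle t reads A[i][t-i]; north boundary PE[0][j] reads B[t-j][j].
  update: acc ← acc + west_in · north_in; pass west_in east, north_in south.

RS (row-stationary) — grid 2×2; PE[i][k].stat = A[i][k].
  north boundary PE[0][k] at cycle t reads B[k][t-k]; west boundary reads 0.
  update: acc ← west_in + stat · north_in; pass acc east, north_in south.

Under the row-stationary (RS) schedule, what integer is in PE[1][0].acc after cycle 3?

Tracing RS — 2×2 array, target PE[1][0]:
  cycle 0: PE[0][0] → acc 1, east 1, south 1
  cycle 0: PE[1][0] → acc 0, east 0, south 0
  cycle 1: PE[0][0] → acc 1, east 1, south 1
  cycle 1: PE[1][0] → acc 4, east 4, south 1
  cycle 2: PE[0][0] → acc 9, east 9, south 9
  cycle 2: PE[1][0] → acc 4, east 4, south 1
  cycle 3: PE[0][0] → acc 0, east 0, south 0
  cycle 3: PE[1][0] → acc 36, east 36, south 9

PE[1][0].acc = 36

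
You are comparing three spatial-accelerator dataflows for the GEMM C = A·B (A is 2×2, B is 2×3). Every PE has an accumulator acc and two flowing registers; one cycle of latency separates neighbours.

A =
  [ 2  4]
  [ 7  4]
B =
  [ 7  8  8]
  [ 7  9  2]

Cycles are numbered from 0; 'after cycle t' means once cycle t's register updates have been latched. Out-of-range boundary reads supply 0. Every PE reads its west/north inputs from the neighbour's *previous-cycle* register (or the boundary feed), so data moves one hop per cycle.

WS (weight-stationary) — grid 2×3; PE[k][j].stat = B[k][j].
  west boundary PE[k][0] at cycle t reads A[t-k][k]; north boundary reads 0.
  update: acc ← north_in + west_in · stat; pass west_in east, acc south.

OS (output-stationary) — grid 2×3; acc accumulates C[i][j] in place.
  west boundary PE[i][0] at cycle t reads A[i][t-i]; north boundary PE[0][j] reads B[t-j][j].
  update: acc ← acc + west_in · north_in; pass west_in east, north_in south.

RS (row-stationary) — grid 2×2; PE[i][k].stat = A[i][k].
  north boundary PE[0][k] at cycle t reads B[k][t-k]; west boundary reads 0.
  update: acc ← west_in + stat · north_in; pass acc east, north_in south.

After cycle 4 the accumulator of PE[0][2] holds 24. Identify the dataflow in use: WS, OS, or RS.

WS (2×3 grid), PE[0][2]:
  c0 r0c2: 0 / 0 / 0
  c1 r0c2: 0 / 0 / 0
  c2 r0c2: 16 / 2 / 16
  c3 r0c2: 56 / 7 / 56
  c4 r0c2: 0 / 0 / 0
OS (2×3 grid), PE[0][2]:
  c0 r0c2: 0 / 0 / 0
  c1 r0c2: 0 / 0 / 0
  c2 r0c2: 16 / 2 / 8
  c3 r0c2: 24 / 4 / 2
  c4 r0c2: 24 / 0 / 0
RS: PE[0][2] is outside its 2×2 grid.

dataflow = OS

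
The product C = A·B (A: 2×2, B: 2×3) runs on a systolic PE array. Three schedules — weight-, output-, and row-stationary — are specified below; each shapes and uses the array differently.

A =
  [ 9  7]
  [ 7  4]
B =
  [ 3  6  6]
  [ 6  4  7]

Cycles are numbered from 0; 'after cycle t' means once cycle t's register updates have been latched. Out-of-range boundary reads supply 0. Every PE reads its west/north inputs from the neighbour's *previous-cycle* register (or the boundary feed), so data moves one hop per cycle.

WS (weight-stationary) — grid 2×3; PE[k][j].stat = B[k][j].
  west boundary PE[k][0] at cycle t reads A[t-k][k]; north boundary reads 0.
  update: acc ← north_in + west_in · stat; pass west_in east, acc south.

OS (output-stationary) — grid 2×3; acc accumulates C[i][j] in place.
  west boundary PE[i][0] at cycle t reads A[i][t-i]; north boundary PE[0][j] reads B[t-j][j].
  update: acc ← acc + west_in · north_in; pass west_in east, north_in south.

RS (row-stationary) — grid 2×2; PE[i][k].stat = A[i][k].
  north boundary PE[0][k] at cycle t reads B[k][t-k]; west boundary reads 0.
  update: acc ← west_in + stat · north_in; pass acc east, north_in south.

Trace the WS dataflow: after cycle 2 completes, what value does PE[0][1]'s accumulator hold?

Tracing WS — 2×3 array, target PE[0][1]:
  [0] (0,0) acc=27 (h:9 v:27)
  [0] (0,1) acc=0 (h:0 v:0)
  [1] (0,0) acc=21 (h:7 v:21)
  [1] (0,1) acc=54 (h:9 v:54)
  [2] (0,0) acc=0 (h:0 v:0)
  [2] (0,1) acc=42 (h:7 v:42)

PE[0][1].acc = 42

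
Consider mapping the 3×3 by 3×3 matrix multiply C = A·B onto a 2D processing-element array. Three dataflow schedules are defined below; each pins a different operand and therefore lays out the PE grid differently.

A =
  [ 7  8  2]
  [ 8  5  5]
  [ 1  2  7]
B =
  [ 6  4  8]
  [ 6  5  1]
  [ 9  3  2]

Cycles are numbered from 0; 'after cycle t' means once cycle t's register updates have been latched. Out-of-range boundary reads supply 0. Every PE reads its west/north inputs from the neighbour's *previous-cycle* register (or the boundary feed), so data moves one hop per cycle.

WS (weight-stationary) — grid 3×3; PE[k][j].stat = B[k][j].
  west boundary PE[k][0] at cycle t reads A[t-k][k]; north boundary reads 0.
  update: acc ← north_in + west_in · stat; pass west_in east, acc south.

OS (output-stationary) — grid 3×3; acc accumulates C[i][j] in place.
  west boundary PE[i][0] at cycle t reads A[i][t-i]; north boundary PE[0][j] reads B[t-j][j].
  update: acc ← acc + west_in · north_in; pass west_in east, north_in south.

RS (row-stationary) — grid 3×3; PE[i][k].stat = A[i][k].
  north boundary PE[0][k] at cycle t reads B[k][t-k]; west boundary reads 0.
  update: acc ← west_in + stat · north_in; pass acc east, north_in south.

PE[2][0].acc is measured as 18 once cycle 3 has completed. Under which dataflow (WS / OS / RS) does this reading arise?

WS (3×3 grid), PE[2][0]:
  t=0 PE[2][0]: acc=0 h=0 v=0
  t=1 PE[2][0]: acc=0 h=0 v=0
  t=2 PE[2][0]: acc=108 h=2 v=108
  t=3 PE[2][0]: acc=123 h=5 v=123
OS (3×3 grid), PE[2][0]:
  t=0 PE[2][0]: acc=0 h=0 v=0
  t=1 PE[2][0]: acc=0 h=0 v=0
  t=2 PE[2][0]: acc=6 h=1 v=6
  t=3 PE[2][0]: acc=18 h=2 v=6
RS (3×3 grid), PE[2][0]:
  t=0 PE[2][0]: acc=0 h=0 v=0
  t=1 PE[2][0]: acc=0 h=0 v=0
  t=2 PE[2][0]: acc=6 h=6 v=6
  t=3 PE[2][0]: acc=4 h=4 v=4

dataflow = OS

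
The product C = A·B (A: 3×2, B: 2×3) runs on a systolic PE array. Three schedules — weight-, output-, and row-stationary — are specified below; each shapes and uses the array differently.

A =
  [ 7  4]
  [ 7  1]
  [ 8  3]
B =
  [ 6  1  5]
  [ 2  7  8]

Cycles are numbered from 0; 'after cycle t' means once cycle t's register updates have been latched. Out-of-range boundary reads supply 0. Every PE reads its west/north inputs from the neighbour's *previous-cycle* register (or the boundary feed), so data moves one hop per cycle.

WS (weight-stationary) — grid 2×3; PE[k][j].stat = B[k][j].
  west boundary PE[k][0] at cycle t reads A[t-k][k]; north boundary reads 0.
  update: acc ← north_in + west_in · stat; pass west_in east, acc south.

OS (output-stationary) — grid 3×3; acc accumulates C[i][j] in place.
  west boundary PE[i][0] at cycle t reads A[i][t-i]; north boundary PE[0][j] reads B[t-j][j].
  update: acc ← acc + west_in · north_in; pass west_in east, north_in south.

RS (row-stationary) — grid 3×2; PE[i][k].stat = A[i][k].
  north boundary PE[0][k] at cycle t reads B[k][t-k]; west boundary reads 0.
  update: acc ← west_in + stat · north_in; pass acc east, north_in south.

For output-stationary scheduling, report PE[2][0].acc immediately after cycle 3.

PE[2][0].acc = 54

OS (3×3). Following PE[2][0] plus its west/north inputs:
  c0 r1c0: 0 / 0 / 0
  c0 r2c0: 0 / 0 / 0
  c1 r1c0: 42 / 7 / 6
  c1 r2c0: 0 / 0 / 0
  c2 r1c0: 44 / 1 / 2
  c2 r2c0: 48 / 8 / 6
  c3 r1c0: 44 / 0 / 0
  c3 r2c0: 54 / 3 / 2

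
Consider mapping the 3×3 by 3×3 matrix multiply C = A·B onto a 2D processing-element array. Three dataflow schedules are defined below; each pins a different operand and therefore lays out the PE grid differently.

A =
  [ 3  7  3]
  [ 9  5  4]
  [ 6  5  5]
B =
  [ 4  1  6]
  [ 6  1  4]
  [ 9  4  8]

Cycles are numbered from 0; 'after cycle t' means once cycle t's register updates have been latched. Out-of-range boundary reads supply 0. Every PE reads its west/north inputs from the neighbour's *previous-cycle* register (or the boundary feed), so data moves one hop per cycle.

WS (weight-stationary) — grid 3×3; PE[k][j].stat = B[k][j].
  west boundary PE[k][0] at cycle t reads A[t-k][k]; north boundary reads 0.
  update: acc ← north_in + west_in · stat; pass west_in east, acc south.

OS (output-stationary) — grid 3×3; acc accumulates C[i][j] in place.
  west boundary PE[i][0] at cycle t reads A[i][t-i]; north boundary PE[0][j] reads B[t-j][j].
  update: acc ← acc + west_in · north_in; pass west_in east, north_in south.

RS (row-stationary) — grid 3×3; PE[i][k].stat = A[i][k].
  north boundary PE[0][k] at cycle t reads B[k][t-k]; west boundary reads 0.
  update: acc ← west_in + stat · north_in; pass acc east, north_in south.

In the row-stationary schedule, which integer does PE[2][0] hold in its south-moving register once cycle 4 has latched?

RS 3×3: PE[2][0] cycle-by-cycle (with neighbour feeds):
  @0  [1,0]  acc 0  |  →0  ↓0
  @0  [2,0]  acc 0  |  →0  ↓0
  @1  [1,0]  acc 36  |  →36  ↓4
  @1  [2,0]  acc 0  |  →0  ↓0
  @2  [1,0]  acc 9  |  →9  ↓1
  @2  [2,0]  acc 24  |  →24  ↓4
  @3  [1,0]  acc 54  |  →54  ↓6
  @3  [2,0]  acc 6  |  →6  ↓1
  @4  [1,0]  acc 0  |  →0  ↓0
  @4  [2,0]  acc 36  |  →36  ↓6

register = 6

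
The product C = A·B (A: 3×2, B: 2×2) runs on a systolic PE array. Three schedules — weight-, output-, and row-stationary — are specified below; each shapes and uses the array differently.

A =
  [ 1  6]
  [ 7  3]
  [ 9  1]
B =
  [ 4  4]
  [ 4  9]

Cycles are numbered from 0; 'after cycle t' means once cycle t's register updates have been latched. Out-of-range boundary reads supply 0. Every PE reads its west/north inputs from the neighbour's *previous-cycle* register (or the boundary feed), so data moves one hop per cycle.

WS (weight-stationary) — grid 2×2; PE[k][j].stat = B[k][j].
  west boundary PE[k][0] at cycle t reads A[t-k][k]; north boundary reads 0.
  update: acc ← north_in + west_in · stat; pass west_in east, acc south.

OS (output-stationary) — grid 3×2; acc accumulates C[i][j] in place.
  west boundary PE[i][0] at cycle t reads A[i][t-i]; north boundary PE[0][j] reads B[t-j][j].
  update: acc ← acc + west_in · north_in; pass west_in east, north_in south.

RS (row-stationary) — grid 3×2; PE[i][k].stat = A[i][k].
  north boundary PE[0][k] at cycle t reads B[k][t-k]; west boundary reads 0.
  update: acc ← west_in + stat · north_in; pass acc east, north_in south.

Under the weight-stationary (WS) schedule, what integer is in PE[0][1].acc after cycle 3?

WS (2×2). Following PE[0][1] plus its west/north inputs:
  @0  [0,0]  acc 4  |  →1  ↓4
  @0  [0,1]  acc 0  |  →0  ↓0
  @1  [0,0]  acc 28  |  →7  ↓28
  @1  [0,1]  acc 4  |  →1  ↓4
  @2  [0,0]  acc 36  |  →9  ↓36
  @2  [0,1]  acc 28  |  →7  ↓28
  @3  [0,0]  acc 0  |  →0  ↓0
  @3  [0,1]  acc 36  |  →9  ↓36

PE[0][1].acc = 36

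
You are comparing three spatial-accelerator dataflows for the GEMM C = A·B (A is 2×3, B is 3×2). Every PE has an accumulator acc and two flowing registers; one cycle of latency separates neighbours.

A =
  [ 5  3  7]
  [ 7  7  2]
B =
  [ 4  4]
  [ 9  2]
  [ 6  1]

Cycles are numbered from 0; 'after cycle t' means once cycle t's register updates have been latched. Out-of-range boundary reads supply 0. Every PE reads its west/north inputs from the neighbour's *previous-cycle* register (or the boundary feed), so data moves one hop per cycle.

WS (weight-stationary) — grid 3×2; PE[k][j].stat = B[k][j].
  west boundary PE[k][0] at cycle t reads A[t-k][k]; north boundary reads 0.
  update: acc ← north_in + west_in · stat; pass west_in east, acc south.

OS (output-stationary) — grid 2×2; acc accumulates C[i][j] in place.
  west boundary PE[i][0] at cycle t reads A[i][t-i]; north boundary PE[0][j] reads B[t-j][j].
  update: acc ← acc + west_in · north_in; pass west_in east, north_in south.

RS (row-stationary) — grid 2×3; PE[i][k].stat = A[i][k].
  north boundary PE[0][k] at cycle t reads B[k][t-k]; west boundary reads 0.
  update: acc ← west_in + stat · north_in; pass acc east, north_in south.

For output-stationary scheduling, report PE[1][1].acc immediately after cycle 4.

PE[1][1].acc = 44

OS on a 2×2 grid — tracing PE[1][1] and its feeders:
  0: (0,1).acc=0  regs=<0,0>
  0: (1,0).acc=0  regs=<0,0>
  0: (1,1).acc=0  regs=<0,0>
  1: (0,1).acc=20  regs=<5,4>
  1: (1,0).acc=28  regs=<7,4>
  1: (1,1).acc=0  regs=<0,0>
  2: (0,1).acc=26  regs=<3,2>
  2: (1,0).acc=91  regs=<7,9>
  2: (1,1).acc=28  regs=<7,4>
  3: (0,1).acc=33  regs=<7,1>
  3: (1,0).acc=103  regs=<2,6>
  3: (1,1).acc=42  regs=<7,2>
  4: (0,1).acc=33  regs=<0,0>
  4: (1,0).acc=103  regs=<0,0>
  4: (1,1).acc=44  regs=<2,1>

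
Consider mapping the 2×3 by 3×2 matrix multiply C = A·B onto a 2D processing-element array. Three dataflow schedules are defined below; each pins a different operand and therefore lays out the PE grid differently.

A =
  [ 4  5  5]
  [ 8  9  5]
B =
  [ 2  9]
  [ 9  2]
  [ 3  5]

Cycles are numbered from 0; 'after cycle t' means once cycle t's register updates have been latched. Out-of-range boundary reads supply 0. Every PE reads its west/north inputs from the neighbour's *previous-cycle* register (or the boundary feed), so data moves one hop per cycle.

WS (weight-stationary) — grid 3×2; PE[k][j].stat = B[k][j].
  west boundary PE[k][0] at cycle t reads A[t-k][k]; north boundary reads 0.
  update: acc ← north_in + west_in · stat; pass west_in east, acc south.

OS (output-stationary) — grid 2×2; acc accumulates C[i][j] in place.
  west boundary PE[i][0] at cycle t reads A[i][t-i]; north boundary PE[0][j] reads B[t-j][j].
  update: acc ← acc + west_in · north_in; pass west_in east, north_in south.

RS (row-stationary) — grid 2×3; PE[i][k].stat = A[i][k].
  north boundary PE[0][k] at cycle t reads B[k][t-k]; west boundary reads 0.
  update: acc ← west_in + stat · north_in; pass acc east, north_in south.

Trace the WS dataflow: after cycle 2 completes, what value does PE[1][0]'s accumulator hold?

WS 3×2: PE[1][0] cycle-by-cycle (with neighbour feeds):
  after 0 — PE[0][0] acc=8, pass-E 4, pass-S 8
  after 0 — PE[1][0] acc=0, pass-E 0, pass-S 0
  after 1 — PE[0][0] acc=16, pass-E 8, pass-S 16
  after 1 — PE[1][0] acc=53, pass-E 5, pass-S 53
  after 2 — PE[0][0] acc=0, pass-E 0, pass-S 0
  after 2 — PE[1][0] acc=97, pass-E 9, pass-S 97

PE[1][0].acc = 97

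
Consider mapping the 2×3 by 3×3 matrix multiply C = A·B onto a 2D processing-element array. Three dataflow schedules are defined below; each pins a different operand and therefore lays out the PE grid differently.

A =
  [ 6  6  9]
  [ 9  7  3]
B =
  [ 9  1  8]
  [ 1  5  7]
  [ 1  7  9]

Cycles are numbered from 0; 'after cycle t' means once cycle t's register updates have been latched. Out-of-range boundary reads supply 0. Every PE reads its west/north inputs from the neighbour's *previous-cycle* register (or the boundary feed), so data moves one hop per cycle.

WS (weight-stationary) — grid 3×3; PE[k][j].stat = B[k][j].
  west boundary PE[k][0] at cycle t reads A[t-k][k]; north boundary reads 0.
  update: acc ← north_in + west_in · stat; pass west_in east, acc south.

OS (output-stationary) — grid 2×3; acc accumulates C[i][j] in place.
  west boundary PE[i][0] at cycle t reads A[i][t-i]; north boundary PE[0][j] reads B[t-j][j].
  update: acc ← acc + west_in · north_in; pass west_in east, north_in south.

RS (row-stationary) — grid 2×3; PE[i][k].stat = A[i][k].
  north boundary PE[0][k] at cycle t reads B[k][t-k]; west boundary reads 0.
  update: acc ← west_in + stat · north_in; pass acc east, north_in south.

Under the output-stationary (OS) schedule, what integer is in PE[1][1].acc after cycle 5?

OS on a 2×3 grid — tracing PE[1][1] and its feeders:
  c0 r0c1: 0 / 0 / 0
  c0 r1c0: 0 / 0 / 0
  c0 r1c1: 0 / 0 / 0
  c1 r0c1: 6 / 6 / 1
  c1 r1c0: 81 / 9 / 9
  c1 r1c1: 0 / 0 / 0
  c2 r0c1: 36 / 6 / 5
  c2 r1c0: 88 / 7 / 1
  c2 r1c1: 9 / 9 / 1
  c3 r0c1: 99 / 9 / 7
  c3 r1c0: 91 / 3 / 1
  c3 r1c1: 44 / 7 / 5
  c4 r0c1: 99 / 0 / 0
  c4 r1c0: 91 / 0 / 0
  c4 r1c1: 65 / 3 / 7
  c5 r0c1: 99 / 0 / 0
  c5 r1c0: 91 / 0 / 0
  c5 r1c1: 65 / 0 / 0

PE[1][1].acc = 65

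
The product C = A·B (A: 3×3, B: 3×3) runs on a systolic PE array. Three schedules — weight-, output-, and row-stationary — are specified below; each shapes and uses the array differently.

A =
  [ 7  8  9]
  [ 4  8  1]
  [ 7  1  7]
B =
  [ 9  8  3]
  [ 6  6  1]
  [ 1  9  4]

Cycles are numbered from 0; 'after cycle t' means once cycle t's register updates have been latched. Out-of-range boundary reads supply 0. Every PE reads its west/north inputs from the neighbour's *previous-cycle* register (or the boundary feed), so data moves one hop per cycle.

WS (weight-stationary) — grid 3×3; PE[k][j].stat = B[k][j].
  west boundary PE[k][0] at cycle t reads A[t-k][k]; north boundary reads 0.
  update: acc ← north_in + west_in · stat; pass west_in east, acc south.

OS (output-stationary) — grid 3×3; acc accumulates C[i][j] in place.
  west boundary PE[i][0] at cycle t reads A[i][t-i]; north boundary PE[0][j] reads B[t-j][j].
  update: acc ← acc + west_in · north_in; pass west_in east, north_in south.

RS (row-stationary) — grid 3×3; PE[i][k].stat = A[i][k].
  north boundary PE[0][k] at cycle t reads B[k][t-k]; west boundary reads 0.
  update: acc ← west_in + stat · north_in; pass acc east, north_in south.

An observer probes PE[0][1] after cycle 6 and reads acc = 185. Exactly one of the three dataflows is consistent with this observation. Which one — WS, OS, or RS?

dataflow = OS

— WS: 3×3; PE[0][1] trace:
  cycle 0: PE[0][1] → acc 0, east 0, south 0
  cycle 1: PE[0][1] → acc 56, east 7, south 56
  cycle 2: PE[0][1] → acc 32, east 4, south 32
  cycle 3: PE[0][1] → acc 56, east 7, south 56
  cycle 4: PE[0][1] → acc 0, east 0, south 0
  cycle 5: PE[0][1] → acc 0, east 0, south 0
  cycle 6: PE[0][1] → acc 0, east 0, south 0
— OS: 3×3; PE[0][1] trace:
  cycle 0: PE[0][1] → acc 0, east 0, south 0
  cycle 1: PE[0][1] → acc 56, east 7, south 8
  cycle 2: PE[0][1] → acc 104, east 8, south 6
  cycle 3: PE[0][1] → acc 185, east 9, south 9
  cycle 4: PE[0][1] → acc 185, east 0, south 0
  cycle 5: PE[0][1] → acc 185, east 0, south 0
  cycle 6: PE[0][1] → acc 185, east 0, south 0
— RS: 3×3; PE[0][1] trace:
  cycle 0: PE[0][1] → acc 0, east 0, south 0
  cycle 1: PE[0][1] → acc 111, east 111, south 6
  cycle 2: PE[0][1] → acc 104, east 104, south 6
  cycle 3: PE[0][1] → acc 29, east 29, south 1
  cycle 4: PE[0][1] → acc 0, east 0, south 0
  cycle 5: PE[0][1] → acc 0, east 0, south 0
  cycle 6: PE[0][1] → acc 0, east 0, south 0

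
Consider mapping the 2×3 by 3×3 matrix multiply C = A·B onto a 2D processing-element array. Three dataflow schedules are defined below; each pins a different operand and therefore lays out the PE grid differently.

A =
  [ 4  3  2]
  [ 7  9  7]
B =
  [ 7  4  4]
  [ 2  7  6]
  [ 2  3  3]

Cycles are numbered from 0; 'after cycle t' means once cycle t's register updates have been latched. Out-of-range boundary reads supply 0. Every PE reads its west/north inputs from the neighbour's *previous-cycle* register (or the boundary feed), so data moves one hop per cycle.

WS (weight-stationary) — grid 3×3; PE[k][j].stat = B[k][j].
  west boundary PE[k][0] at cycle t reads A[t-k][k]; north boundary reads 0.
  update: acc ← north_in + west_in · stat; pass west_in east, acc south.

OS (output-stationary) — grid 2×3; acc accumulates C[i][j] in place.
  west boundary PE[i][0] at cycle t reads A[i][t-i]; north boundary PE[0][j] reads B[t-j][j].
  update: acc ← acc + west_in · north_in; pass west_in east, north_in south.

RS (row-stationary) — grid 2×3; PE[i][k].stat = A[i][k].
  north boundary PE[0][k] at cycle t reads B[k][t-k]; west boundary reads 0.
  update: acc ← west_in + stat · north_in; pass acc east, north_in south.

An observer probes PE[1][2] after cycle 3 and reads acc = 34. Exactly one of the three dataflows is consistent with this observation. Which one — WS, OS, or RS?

dataflow = WS

Under WS (3×3), PE[1][2]:
  [0] (1,2) acc=0 (h:0 v:0)
  [1] (1,2) acc=0 (h:0 v:0)
  [2] (1,2) acc=0 (h:0 v:0)
  [3] (1,2) acc=34 (h:3 v:34)
Under OS (2×3), PE[1][2]:
  [0] (1,2) acc=0 (h:0 v:0)
  [1] (1,2) acc=0 (h:0 v:0)
  [2] (1,2) acc=0 (h:0 v:0)
  [3] (1,2) acc=28 (h:7 v:4)
Under RS (2×3), PE[1][2]:
  [0] (1,2) acc=0 (h:0 v:0)
  [1] (1,2) acc=0 (h:0 v:0)
  [2] (1,2) acc=0 (h:0 v:0)
  [3] (1,2) acc=81 (h:81 v:2)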